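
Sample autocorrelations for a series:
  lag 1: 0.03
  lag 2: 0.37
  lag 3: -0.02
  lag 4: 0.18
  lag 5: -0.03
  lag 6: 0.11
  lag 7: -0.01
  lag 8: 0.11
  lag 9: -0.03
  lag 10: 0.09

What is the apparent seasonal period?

2

The largest autocorrelation is r_2 = 0.37, with a weaker echo at lag 4 (0.18); the remaining lags stay at or below 0.11.
The dominant spike at lag 2 indicates a seasonal period of 2.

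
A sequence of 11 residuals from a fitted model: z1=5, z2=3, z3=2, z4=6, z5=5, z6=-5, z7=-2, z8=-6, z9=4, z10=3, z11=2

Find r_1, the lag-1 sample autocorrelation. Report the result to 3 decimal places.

0.217

Mean z̄ = (5 + 3 + 2 + 6 + 5 − 5 − 2 − 6 + 4 + 3 + 2)/11 = 1.5455
Numerator Σ_{t=1}^{10}(z_t−z̄)(z_{t+1}−z̄) = 36.1570
Denominator Σ(z_t−z̄)² = 166.7273
r_1 = 36.1570 / 166.7273 = 0.217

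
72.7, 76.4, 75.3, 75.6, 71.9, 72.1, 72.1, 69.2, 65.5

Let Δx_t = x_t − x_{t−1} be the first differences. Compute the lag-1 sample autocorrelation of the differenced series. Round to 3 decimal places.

-0.063

First differences Δx: 3.7, -1.1, 0.3, -3.7, 0.2, 0.0, -2.9, -3.7
Mean of differences = -0.9000
Numerator Σ(Δx_t−Δx̄)(Δx_{t+1}−Δx̄) = -2.8100
Denominator Σ(Δx_t−Δx̄)² = 44.3400
r_1(Δx) = -2.8100 / 44.3400 = -0.063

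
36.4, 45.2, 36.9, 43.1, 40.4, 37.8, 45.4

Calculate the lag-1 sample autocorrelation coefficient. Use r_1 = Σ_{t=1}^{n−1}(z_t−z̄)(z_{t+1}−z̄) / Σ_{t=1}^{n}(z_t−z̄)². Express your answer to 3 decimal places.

-0.660

Mean z̄ = (36.4 + 45.2 + 36.9 + 43.1 + 40.4 + 37.8 + 45.4)/7 = 40.7429
Σ(z_t−z̄)(z_{t+1}−z̄) = (-19.3567) + (-17.1282) + (-9.0582) + (-0.8082) + (1.0090) + (-13.7053) = -59.0476
Denominator Σ(z_t−z̄)² = 89.5171
r_1 = -59.0476 / 89.5171 = -0.660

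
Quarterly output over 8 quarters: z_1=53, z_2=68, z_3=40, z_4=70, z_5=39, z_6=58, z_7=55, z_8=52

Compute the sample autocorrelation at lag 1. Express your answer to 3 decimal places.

-0.822

Mean z̄ = (53 + 68 + 40 + 70 + 39 + 58 + 55 + 52)/8 = 54.3750
Deviations from mean: -1.3750, 13.6250, -14.3750, 15.6250, -15.3750, 3.6250, 0.6250, -2.3750
Numerator Σ_{t=1}^{7}(z_t−z̄)(z_{t+1}−z̄) = -734.3906
Denominator Σ(z_t−z̄)² = 893.8750
r_1 = -734.3906 / 893.8750 = -0.822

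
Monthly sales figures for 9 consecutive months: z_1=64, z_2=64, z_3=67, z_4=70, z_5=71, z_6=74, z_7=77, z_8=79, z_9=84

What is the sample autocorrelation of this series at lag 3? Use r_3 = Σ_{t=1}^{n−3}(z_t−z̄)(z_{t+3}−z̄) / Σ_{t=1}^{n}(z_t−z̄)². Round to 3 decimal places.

0.056

Mean z̄ = (64 + 64 + 67 + 70 + 71 + 74 + 77 + 79 + 84)/9 = 72.2222
Numerator Σ_{t=1}^{6}(z_t−z̄)(z_{t+3}−z̄) = 21.0741
Denominator Σ(z_t−z̄)² = 379.5556
r_3 = 21.0741 / 379.5556 = 0.056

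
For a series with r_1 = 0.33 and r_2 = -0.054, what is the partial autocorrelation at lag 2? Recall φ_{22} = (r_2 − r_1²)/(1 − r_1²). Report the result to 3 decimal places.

-0.183

φ_{22} = (r_2 − r_1²) / (1 − r_1²)
r_1² = (0.33)² = 0.1089
Numerator = -0.054 − 0.1089 = -0.1629; denominator = 1 − 0.1089 = 0.8911
φ_{22} = -0.1629 / 0.8911 = -0.183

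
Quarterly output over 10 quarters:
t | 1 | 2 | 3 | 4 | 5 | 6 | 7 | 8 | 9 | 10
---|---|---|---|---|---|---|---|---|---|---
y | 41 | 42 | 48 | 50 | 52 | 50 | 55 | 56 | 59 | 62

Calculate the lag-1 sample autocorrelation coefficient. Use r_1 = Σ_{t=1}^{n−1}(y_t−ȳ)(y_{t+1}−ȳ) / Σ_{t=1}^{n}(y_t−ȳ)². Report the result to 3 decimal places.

Mean ȳ = (41 + 42 + 48 + 50 + 52 + 50 + 55 + 56 + 59 + 62)/10 = 51.5000
Numerator Σ_{t=1}^{9}(y_t−ȳ)(y_{t+1}−ȳ) = 259.7500
Denominator Σ(y_t−ȳ)² = 416.5000
r_1 = 259.7500 / 416.5000 = 0.624

0.624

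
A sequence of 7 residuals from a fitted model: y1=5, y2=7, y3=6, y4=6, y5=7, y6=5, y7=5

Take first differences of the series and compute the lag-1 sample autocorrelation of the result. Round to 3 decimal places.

-0.400

First differences Δy: 2, -1, 0, 1, -2, 0
Mean of differences = 0.0000
Numerator Σ(Δy_t−Δȳ)(Δy_{t+1}−Δȳ) = -4.0000
Denominator Σ(Δy_t−Δȳ)² = 10.0000
r_1(Δy) = -4.0000 / 10.0000 = -0.400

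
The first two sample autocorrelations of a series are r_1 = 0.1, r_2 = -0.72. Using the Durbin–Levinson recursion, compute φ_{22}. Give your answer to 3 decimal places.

-0.737

φ_{22} = (r_2 − r_1²) / (1 − r_1²)
r_1² = (0.1)² = 0.01
Numerator = -0.72 − 0.0100 = -0.7300; denominator = 1 − 0.0100 = 0.9900
φ_{22} = -0.7300 / 0.9900 = -0.737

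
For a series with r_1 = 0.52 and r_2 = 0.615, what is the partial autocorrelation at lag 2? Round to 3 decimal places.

0.472

φ_{22} = (r_2 − r_1²) / (1 − r_1²)
r_1² = (0.52)² = 0.2704
Numerator = 0.615 − 0.2704 = 0.3446; denominator = 1 − 0.2704 = 0.7296
φ_{22} = 0.3446 / 0.7296 = 0.472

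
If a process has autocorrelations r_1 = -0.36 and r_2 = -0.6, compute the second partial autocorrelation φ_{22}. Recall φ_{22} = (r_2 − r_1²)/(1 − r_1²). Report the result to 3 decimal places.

φ_{22} = (r_2 − r_1²) / (1 − r_1²)
r_1² = (-0.36)² = 0.1296
Numerator = -0.6 − 0.1296 = -0.7296; denominator = 1 − 0.1296 = 0.8704
φ_{22} = -0.7296 / 0.8704 = -0.838

-0.838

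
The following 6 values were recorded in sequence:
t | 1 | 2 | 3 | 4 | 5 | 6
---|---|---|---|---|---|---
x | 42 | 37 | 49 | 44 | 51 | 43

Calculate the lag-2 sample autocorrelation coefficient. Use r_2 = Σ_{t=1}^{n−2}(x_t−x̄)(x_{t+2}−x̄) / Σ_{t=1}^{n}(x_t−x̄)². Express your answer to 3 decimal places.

Mean x̄ = (42 + 37 + 49 + 44 + 51 + 43)/6 = 44.3333
Σ(x_t−x̄)(x_{t+2}−x̄) = (-10.8889) + (2.4444) + (31.1111) + (0.4444) = 23.1111
Denominator Σ(x_t−x̄)² = 127.3333
r_2 = 23.1111 / 127.3333 = 0.182

0.182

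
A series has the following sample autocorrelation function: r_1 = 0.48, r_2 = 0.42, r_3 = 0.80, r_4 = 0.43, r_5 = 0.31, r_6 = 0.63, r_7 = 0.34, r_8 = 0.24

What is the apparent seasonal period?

The largest autocorrelation is r_3 = 0.80, with a weaker echo at lag 6 (0.63); the remaining lags stay at or below 0.48. The elevated value at lag 1 (0.48), dropping to 0.42 at lag 2, reflects decaying short-term dependence rather than seasonality.
The dominant spike at lag 3 indicates a seasonal period of 3.

3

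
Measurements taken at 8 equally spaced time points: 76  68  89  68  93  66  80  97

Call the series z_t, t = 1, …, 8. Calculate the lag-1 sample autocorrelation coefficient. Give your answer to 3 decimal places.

Mean z̄ = (76 + 68 + 89 + 68 + 93 + 66 + 80 + 97)/8 = 79.6250
Deviations from mean: -3.6250, -11.6250, 9.3750, -11.6250, 13.3750, -13.6250, 0.3750, 17.3750
Σ(z_t−z̄)(z_{t+1}−z̄) = (42.1406) + (-108.9844) + (-108.9844) + (-155.4844) + (-182.2344) + (-5.1094) + (6.5156) = -512.1406
Denominator Σ(z_t−z̄)² = 1037.8750
r_1 = -512.1406 / 1037.8750 = -0.493

-0.493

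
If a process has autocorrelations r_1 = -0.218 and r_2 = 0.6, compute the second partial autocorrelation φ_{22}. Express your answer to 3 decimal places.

0.580

φ_{22} = (r_2 − r_1²) / (1 − r_1²)
r_1² = (-0.218)² = 0.047524
Numerator = 0.6 − 0.0475 = 0.5525; denominator = 1 − 0.0475 = 0.9525
φ_{22} = 0.5525 / 0.9525 = 0.580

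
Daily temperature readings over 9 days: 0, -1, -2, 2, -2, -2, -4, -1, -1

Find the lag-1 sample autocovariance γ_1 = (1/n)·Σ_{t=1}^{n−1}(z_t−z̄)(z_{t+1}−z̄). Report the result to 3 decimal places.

-0.302

Mean z̄ = (0 − 1 − 2 + 2 − 2 − 2 − 4 − 1 − 1)/9 = -1.2222
Σ_{t=1}^{8}(z_t−z̄)(z_{t+1}−z̄) = -2.7160
γ_1 = -2.7160 / 9 = -0.302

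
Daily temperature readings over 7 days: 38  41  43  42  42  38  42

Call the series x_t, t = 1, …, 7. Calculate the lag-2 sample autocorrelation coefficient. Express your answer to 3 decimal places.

Mean x̄ = (38 + 41 + 43 + 42 + 42 + 38 + 42)/7 = 40.8571
Deviations from mean: -2.8571, 0.1429, 2.1429, 1.1429, 1.1429, -2.8571, 1.1429
Σ(x_t−x̄)(x_{t+2}−x̄) = (-6.1224) + (0.1633) + (2.4490) + (-3.2653) + (1.3061) = -5.4694
Denominator Σ(x_t−x̄)² = 24.8571
r_2 = -5.4694 / 24.8571 = -0.220

-0.220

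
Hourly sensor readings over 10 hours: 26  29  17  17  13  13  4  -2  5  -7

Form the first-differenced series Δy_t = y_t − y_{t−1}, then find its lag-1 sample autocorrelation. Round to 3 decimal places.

First differences Δy: 3, -12, 0, -4, 0, -9, -6, 7, -12
Mean of differences = -3.6667
Numerator Σ(Δy_t−Δȳ)(Δy_{t+1}−Δȳ) = -209.4444
Denominator Σ(Δy_t−Δȳ)² = 358.0000
r_1(Δy) = -209.4444 / 358.0000 = -0.585

-0.585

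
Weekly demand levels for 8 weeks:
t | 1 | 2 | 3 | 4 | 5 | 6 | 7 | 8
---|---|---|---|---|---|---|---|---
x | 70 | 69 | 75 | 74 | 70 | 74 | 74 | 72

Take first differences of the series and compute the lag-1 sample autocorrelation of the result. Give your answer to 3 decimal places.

-0.347

First differences Δx: -1, 6, -1, -4, 4, 0, -2
Mean of differences = 0.2857
Numerator Σ(Δx_t−Δx̄)(Δx_{t+1}−Δx̄) = -25.5102
Denominator Σ(Δx_t−Δx̄)² = 73.4286
r_1(Δx) = -25.5102 / 73.4286 = -0.347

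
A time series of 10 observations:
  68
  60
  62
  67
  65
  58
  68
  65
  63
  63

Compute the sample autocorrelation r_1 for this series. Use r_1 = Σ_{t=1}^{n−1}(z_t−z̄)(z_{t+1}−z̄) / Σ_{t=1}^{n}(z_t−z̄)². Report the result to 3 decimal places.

Mean z̄ = (68 + 60 + 62 + 67 + 65 + 58 + 68 + 65 + 63 + 63)/10 = 63.9000
Numerator Σ_{t=1}^{9}(z_t−z̄)(z_{t+1}−z̄) = -37.4100
Denominator Σ(z_t−z̄)² = 100.9000
r_1 = -37.4100 / 100.9000 = -0.371

-0.371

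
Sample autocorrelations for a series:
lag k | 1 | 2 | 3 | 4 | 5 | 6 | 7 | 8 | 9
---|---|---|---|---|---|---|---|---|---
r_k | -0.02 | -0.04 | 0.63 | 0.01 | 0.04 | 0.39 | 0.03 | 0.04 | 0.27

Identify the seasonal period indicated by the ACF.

The largest autocorrelation is r_3 = 0.63, with weaker echoes at lags 6 (0.39) and 9 (0.27); the remaining lags stay at or below 0.04.
The dominant spike at lag 3 indicates a seasonal period of 3.

3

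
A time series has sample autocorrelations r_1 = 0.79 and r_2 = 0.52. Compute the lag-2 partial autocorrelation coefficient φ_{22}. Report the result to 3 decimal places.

φ_{22} = (r_2 − r_1²) / (1 − r_1²)
r_1² = (0.79)² = 0.6241
Numerator = 0.52 − 0.6241 = -0.1041; denominator = 1 − 0.6241 = 0.3759
φ_{22} = -0.1041 / 0.3759 = -0.277

-0.277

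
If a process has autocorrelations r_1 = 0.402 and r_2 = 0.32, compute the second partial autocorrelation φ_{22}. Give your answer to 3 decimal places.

0.189

φ_{22} = (r_2 − r_1²) / (1 − r_1²)
r_1² = (0.402)² = 0.161604
Numerator = 0.32 − 0.1616 = 0.1584; denominator = 1 − 0.1616 = 0.8384
φ_{22} = 0.1584 / 0.8384 = 0.189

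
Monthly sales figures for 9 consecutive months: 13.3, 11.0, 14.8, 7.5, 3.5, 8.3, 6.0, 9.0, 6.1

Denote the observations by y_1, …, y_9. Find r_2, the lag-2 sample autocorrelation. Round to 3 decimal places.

0.145

Mean ȳ = (13.3 + 11.0 + 14.8 + 7.5 + 3.5 + 8.3 + 6.0 + 9.0 + 6.1)/9 = 8.8333
Σ(y_t−ȳ)(y_{t+2}−ȳ) = (26.6511) + (-2.8889) + (-31.8222) + (0.7111) + (15.1111) + (-0.0889) + (7.7444) = 15.4178
Denominator Σ(y_t−ȳ)² = 106.2800
r_2 = 15.4178 / 106.2800 = 0.145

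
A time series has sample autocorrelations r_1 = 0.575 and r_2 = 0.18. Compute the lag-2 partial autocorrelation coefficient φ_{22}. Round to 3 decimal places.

-0.225

φ_{22} = (r_2 − r_1²) / (1 − r_1²)
r_1² = (0.575)² = 0.330625
Numerator = 0.18 − 0.3306 = -0.1506; denominator = 1 − 0.3306 = 0.6694
φ_{22} = -0.1506 / 0.6694 = -0.225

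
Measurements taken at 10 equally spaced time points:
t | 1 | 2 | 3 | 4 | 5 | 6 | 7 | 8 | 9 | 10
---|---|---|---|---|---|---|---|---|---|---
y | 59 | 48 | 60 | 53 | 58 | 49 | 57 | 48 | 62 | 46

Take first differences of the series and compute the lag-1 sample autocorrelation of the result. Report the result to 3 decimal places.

-0.773

First differences Δy: -11, 12, -7, 5, -9, 8, -9, 14, -16
Mean of differences = -1.4444
Numerator Σ(Δy_t−Δȳ)(Δy_{t+1}−Δȳ) = -771.8642
Denominator Σ(Δy_t−Δȳ)² = 998.2222
r_1(Δy) = -771.8642 / 998.2222 = -0.773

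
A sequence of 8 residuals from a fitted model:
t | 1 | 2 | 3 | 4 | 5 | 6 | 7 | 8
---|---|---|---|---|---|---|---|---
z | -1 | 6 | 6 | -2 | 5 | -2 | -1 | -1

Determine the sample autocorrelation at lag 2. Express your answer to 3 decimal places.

0.012

Mean z̄ = (-1 + 6 + 6 − 2 + 5 − 2 − 1 − 1)/8 = 1.2500
Numerator Σ_{t=1}^{6}(z_t−z̄)(z_{t+2}−z̄) = 1.1250
Denominator Σ(z_t−z̄)² = 95.5000
r_2 = 1.1250 / 95.5000 = 0.012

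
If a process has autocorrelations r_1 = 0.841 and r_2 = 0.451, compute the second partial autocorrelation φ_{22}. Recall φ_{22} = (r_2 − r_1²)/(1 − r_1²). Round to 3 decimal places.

φ_{22} = (r_2 − r_1²) / (1 − r_1²)
r_1² = (0.841)² = 0.707281
Numerator = 0.451 − 0.7073 = -0.2563; denominator = 1 − 0.7073 = 0.2927
φ_{22} = -0.2563 / 0.2927 = -0.876

-0.876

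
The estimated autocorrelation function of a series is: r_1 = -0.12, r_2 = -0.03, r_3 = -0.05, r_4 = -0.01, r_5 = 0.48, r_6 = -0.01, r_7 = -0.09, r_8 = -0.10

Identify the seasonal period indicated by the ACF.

The largest autocorrelation is r_5 = 0.48; the remaining lags stay at or below -0.01.
The dominant spike at lag 5 indicates a seasonal period of 5.

5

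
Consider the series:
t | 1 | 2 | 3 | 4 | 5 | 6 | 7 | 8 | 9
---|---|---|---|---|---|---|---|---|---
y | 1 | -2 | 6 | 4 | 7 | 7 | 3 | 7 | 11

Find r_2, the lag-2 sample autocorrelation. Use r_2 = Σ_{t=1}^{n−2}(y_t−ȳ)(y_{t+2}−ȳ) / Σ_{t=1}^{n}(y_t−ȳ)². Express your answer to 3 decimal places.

Mean ȳ = (1 − 2 + 6 + 4 + 7 + 7 + 3 + 7 + 11)/9 = 4.8889
Numerator Σ_{t=1}^{7}(y_t−ȳ)(y_{t+2}−ȳ) = -8.8025
Denominator Σ(y_t−ȳ)² = 118.8889
r_2 = -8.8025 / 118.8889 = -0.074

-0.074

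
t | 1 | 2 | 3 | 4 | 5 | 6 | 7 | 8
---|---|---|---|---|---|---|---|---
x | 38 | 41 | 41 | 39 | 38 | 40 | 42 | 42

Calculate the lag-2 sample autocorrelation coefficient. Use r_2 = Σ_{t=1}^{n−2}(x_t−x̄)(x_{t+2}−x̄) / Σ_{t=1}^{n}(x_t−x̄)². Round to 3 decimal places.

-0.465

Mean x̄ = (38 + 41 + 41 + 39 + 38 + 40 + 42 + 42)/8 = 40.1250
Numerator Σ_{t=1}^{6}(x_t−x̄)(x_{t+2}−x̄) = -8.7813
Denominator Σ(x_t−x̄)² = 18.8750
r_2 = -8.7813 / 18.8750 = -0.465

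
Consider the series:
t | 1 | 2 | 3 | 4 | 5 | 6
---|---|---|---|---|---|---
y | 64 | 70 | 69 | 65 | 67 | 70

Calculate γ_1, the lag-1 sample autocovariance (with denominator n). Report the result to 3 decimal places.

Mean ȳ = (64 + 70 + 69 + 65 + 67 + 70)/6 = 67.5000
Deviations: -3.5000, 2.5000, 1.5000, -2.5000, -0.5000, 2.5000
Σ_{t=1}^{5}(y_t−ȳ)(y_{t+1}−ȳ) = -8.7500
γ_1 = -8.7500 / 6 = -1.458

-1.458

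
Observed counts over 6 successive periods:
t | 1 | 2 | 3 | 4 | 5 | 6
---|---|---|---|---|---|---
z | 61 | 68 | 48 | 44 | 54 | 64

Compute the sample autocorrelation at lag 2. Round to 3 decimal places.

Mean z̄ = (61 + 68 + 48 + 44 + 54 + 64)/6 = 56.5000
Deviations from mean: 4.5000, 11.5000, -8.5000, -12.5000, -2.5000, 7.5000
Σ(z_t−z̄)(z_{t+2}−z̄) = (-38.2500) + (-143.7500) + (21.2500) + (-93.7500) = -254.5000
Denominator Σ(z_t−z̄)² = 443.5000
r_2 = -254.5000 / 443.5000 = -0.574

-0.574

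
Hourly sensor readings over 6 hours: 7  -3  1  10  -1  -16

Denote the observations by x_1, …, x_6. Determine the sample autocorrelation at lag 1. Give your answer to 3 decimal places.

Mean x̄ = (7 − 3 + 1 + 10 − 1 − 16)/6 = -0.3333
Deviations from mean: 7.3333, -2.6667, 1.3333, 10.3333, -0.6667, -15.6667
Σ(x_t−x̄)(x_{t+1}−x̄) = (-19.5556) + (-3.5556) + (13.7778) + (-6.8889) + (10.4444) = -5.7778
Denominator Σ(x_t−x̄)² = 415.3333
r_1 = -5.7778 / 415.3333 = -0.014

-0.014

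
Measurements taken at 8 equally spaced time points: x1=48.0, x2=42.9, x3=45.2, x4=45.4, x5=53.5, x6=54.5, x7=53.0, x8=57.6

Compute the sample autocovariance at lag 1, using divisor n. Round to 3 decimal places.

13.297

Mean x̄ = (48.0 + 42.9 + 45.2 + 45.4 + 53.5 + 54.5 + 53.0 + 57.6)/8 = 50.0125
Deviations: -2.0125, -7.1125, -4.8125, -4.6125, 3.4875, 4.4875, 2.9875, 7.5875
Σ_{t=1}^{7}(x_t−x̄)(x_{t+1}−x̄) = 106.3786
γ_1 = 106.3786 / 8 = 13.297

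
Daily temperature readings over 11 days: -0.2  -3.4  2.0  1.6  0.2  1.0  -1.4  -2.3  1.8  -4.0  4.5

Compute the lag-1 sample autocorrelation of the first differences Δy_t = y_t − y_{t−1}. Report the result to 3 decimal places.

First differences Δy: -3.2, 5.4, -0.4, -1.4, 0.8, -2.4, -0.9, 4.1, -5.8, 8.5
Mean of differences = 0.4700
Numerator Σ(Δy_t−Δȳ)(Δy_{t+1}−Δȳ) = -96.4689
Denominator Σ(Δy_t−Δȳ)² = 169.2210
r_1(Δy) = -96.4689 / 169.2210 = -0.570

-0.570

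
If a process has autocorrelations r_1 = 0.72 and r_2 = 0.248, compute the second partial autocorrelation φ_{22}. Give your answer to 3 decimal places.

φ_{22} = (r_2 − r_1²) / (1 − r_1²)
r_1² = (0.72)² = 0.5184
Numerator = 0.248 − 0.5184 = -0.2704; denominator = 1 − 0.5184 = 0.4816
φ_{22} = -0.2704 / 0.4816 = -0.561

-0.561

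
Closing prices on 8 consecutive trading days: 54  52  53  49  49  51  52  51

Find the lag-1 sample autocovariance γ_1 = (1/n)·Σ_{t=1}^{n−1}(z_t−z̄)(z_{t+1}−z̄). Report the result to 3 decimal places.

0.607

Mean z̄ = (54 + 52 + 53 + 49 + 49 + 51 + 52 + 51)/8 = 51.3750
Deviations: 2.6250, 0.6250, 1.6250, -2.3750, -2.3750, -0.3750, 0.6250, -0.3750
Σ_{t=1}^{7}(z_t−z̄)(z_{t+1}−z̄) = 4.8594
γ_1 = 4.8594 / 8 = 0.607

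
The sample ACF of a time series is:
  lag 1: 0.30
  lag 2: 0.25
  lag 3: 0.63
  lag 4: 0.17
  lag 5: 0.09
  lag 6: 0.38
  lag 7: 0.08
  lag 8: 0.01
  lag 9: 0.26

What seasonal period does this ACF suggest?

The largest autocorrelation is r_3 = 0.63, with a weaker echo at lag 6 (0.38); the remaining lags stay at or below 0.30. The elevated value at lag 1 (0.30), dropping to 0.25 at lag 2, reflects decaying short-term dependence rather than seasonality.
The dominant spike at lag 3 indicates a seasonal period of 3.

3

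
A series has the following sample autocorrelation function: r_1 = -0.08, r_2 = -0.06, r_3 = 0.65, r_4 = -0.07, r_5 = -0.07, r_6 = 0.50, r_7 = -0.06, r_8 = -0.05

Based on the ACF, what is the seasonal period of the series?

3

The largest autocorrelation is r_3 = 0.65, with a weaker echo at lag 6 (0.50); the remaining lags stay at or below -0.05.
The dominant spike at lag 3 indicates a seasonal period of 3.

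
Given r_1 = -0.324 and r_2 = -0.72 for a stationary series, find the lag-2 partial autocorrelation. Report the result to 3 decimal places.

-0.922

φ_{22} = (r_2 − r_1²) / (1 − r_1²)
r_1² = (-0.324)² = 0.104976
Numerator = -0.72 − 0.1050 = -0.8250; denominator = 1 − 0.1050 = 0.8950
φ_{22} = -0.8250 / 0.8950 = -0.922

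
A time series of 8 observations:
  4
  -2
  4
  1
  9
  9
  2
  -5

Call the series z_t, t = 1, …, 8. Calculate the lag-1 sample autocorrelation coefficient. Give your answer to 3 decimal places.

0.091

Mean z̄ = (4 − 2 + 4 + 1 + 9 + 9 + 2 − 5)/8 = 2.7500
Numerator Σ_{t=1}^{7}(z_t−z̄)(z_{t+1}−z̄) = 15.1875
Denominator Σ(z_t−z̄)² = 167.5000
r_1 = 15.1875 / 167.5000 = 0.091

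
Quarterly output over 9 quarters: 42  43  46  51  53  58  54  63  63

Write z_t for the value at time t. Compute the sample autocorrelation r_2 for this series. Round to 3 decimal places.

Mean z̄ = (42 + 43 + 46 + 51 + 53 + 58 + 54 + 63 + 63)/9 = 52.5556
Σ(z_t−z̄)(z_{t+2}−z̄) = (69.1975) + (14.8642) + (-2.9136) + (-8.4691) + (0.6420) + (56.8642) + (15.0864) = 145.2716
Denominator Σ(z_t−z̄)² = 498.2222
r_2 = 145.2716 / 498.2222 = 0.292

0.292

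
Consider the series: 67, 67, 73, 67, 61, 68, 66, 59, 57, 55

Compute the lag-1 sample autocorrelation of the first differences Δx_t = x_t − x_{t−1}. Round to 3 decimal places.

-0.194

First differences Δx: 0, 6, -6, -6, 7, -2, -7, -2, -2
Mean of differences = -1.3333
Numerator Σ(Δx_t−Δx̄)(Δx_{t+1}−Δx̄) = -39.1111
Denominator Σ(Δx_t−Δx̄)² = 202.0000
r_1(Δx) = -39.1111 / 202.0000 = -0.194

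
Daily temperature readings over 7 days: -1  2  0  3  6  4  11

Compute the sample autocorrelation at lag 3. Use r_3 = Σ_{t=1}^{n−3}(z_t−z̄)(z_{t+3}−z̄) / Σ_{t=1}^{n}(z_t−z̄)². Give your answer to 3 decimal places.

-0.071

Mean z̄ = (-1 + 2 + 0 + 3 + 6 + 4 + 11)/7 = 3.5714
Deviations from mean: -4.5714, -1.5714, -3.5714, -0.5714, 2.4286, 0.4286, 7.4286
Σ(z_t−z̄)(z_{t+3}−z̄) = (2.6122) + (-3.8163) + (-1.5306) + (-4.2449) = -6.9796
Denominator Σ(z_t−z̄)² = 97.7143
r_3 = -6.9796 / 97.7143 = -0.071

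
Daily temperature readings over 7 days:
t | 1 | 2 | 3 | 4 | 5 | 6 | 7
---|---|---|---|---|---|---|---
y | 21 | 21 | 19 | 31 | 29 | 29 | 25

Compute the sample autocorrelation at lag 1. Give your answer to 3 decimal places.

Mean ȳ = (21 + 21 + 19 + 31 + 29 + 29 + 25)/7 = 25.0000
Deviations from mean: -4.0000, -4.0000, -6.0000, 6.0000, 4.0000, 4.0000, 0.0000
Σ(y_t−ȳ)(y_{t+1}−ȳ) = (16.0000) + (24.0000) + (-36.0000) + (24.0000) + (16.0000) + (0.0000) = 44.0000
Denominator Σ(y_t−ȳ)² = 136.0000
r_1 = 44.0000 / 136.0000 = 0.324

0.324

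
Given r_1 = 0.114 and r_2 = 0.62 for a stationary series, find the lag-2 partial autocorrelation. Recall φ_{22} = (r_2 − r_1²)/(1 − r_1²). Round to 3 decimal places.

φ_{22} = (r_2 − r_1²) / (1 − r_1²)
r_1² = (0.114)² = 0.012996
Numerator = 0.62 − 0.0130 = 0.6070; denominator = 1 − 0.0130 = 0.9870
φ_{22} = 0.6070 / 0.9870 = 0.615

0.615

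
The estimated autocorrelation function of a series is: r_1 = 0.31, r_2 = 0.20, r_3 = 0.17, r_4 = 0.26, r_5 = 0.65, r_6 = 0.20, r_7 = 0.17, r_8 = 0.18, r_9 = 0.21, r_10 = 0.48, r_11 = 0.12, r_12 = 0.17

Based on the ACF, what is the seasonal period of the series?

5

The largest autocorrelation is r_5 = 0.65, with a weaker echo at lag 10 (0.48); the remaining lags stay at or below 0.31. The elevated value at lag 1 (0.31), dropping to 0.20 at lag 2, reflects decaying short-term dependence rather than seasonality.
The dominant spike at lag 5 indicates a seasonal period of 5.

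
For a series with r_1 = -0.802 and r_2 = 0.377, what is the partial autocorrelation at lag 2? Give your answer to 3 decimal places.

φ_{22} = (r_2 − r_1²) / (1 − r_1²)
r_1² = (-0.802)² = 0.643204
Numerator = 0.377 − 0.6432 = -0.2662; denominator = 1 − 0.6432 = 0.3568
φ_{22} = -0.2662 / 0.3568 = -0.746

-0.746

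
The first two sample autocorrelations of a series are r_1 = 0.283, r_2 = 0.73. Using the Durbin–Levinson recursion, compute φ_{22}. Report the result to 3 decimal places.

φ_{22} = (r_2 − r_1²) / (1 − r_1²)
r_1² = (0.283)² = 0.080089
Numerator = 0.73 − 0.0801 = 0.6499; denominator = 1 − 0.0801 = 0.9199
φ_{22} = 0.6499 / 0.9199 = 0.706

0.706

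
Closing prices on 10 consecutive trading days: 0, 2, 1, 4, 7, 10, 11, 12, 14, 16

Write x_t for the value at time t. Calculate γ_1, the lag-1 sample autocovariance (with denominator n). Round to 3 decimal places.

Mean x̄ = (0 + 2 + 1 + 4 + 7 + 10 + 11 + 12 + 14 + 16)/10 = 7.7000
Σ_{t=1}^{9}(x_t−x̄)(x_{t+1}−x̄) = 209.0100
γ_1 = 209.0100 / 10 = 20.901

20.901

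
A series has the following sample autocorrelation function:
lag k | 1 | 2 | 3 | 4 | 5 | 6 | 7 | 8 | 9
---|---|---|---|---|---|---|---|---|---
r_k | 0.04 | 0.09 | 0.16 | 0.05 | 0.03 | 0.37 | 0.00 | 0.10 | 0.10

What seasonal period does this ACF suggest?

The largest autocorrelation is r_6 = 0.37; the remaining lags stay at or below 0.16.
The dominant spike at lag 6 indicates a seasonal period of 6.

6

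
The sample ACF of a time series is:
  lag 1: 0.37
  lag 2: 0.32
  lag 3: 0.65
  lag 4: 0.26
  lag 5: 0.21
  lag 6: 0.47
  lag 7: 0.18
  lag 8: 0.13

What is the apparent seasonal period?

The largest autocorrelation is r_3 = 0.65, with a weaker echo at lag 6 (0.47); the remaining lags stay at or below 0.37. The elevated value at lag 1 (0.37), dropping to 0.32 at lag 2, reflects decaying short-term dependence rather than seasonality.
The dominant spike at lag 3 indicates a seasonal period of 3.

3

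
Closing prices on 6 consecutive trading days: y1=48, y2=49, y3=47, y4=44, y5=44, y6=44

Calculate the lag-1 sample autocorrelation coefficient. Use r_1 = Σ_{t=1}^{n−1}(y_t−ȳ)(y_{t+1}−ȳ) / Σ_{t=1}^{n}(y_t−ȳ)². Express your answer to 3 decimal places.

0.577

Mean ȳ = (48 + 49 + 47 + 44 + 44 + 44)/6 = 46.0000
Deviations from mean: 2.0000, 3.0000, 1.0000, -2.0000, -2.0000, -2.0000
Σ(y_t−ȳ)(y_{t+1}−ȳ) = (6.0000) + (3.0000) + (-2.0000) + (4.0000) + (4.0000) = 15.0000
Denominator Σ(y_t−ȳ)² = 26.0000
r_1 = 15.0000 / 26.0000 = 0.577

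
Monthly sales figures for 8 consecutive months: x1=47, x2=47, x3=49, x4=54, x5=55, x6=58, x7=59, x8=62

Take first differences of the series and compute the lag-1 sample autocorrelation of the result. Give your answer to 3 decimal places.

First differences Δx: 0, 2, 5, 1, 3, 1, 3
Mean of differences = 2.1429
Numerator Σ(Δx_t−Δx̄)(Δx_{t+1}−Δx̄) = -6.3061
Denominator Σ(Δx_t−Δx̄)² = 16.8571
r_1(Δx) = -6.3061 / 16.8571 = -0.374

-0.374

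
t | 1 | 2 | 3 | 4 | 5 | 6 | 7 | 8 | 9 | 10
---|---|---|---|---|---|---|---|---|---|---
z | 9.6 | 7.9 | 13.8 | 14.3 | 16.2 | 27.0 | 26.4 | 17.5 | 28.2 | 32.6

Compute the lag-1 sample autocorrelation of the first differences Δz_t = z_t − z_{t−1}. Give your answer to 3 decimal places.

-0.298

First differences Δz: -1.7, 5.9, 0.5, 1.9, 10.8, -0.6, -8.9, 10.7, 4.4
Mean of differences = 2.5556
Numerator Σ(Δz_t−Δz̄)(Δz_{t+1}−Δz̄) = -93.3086
Denominator Σ(Δz_t−Δz̄)² = 312.8422
r_1(Δz) = -93.3086 / 312.8422 = -0.298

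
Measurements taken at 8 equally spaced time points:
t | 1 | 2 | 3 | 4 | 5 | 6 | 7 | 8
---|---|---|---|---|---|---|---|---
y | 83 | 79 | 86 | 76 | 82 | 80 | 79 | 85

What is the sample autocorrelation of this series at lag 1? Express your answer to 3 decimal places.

-0.630

Mean ȳ = (83 + 79 + 86 + 76 + 82 + 80 + 79 + 85)/8 = 81.2500
Deviations from mean: 1.7500, -2.2500, 4.7500, -5.2500, 0.7500, -1.2500, -2.2500, 3.7500
Numerator Σ_{t=1}^{7}(y_t−ȳ)(y_{t+1}−ȳ) = -50.0625
Denominator Σ(y_t−ȳ)² = 79.5000
r_1 = -50.0625 / 79.5000 = -0.630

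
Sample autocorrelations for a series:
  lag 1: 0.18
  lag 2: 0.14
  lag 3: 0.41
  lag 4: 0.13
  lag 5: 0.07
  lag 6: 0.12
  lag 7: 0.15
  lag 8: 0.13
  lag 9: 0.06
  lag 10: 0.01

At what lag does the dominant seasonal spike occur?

The largest autocorrelation is r_3 = 0.41; the remaining lags stay at or below 0.18.
The dominant spike at lag 3 indicates a seasonal period of 3.

3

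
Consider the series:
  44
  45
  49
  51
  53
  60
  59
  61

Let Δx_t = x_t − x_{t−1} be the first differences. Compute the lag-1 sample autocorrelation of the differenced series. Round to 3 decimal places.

First differences Δx: 1, 4, 2, 2, 7, -1, 2
Mean of differences = 2.4286
Numerator Σ(Δx_t−Δx̄)(Δx_{t+1}−Δx̄) = -18.8980
Denominator Σ(Δx_t−Δx̄)² = 37.7143
r_1(Δx) = -18.8980 / 37.7143 = -0.501

-0.501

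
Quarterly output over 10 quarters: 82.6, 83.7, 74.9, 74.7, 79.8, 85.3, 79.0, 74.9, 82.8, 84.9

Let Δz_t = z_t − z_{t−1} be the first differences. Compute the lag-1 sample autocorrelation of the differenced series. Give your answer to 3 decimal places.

-0.021

First differences Δz: 1.1, -8.8, -0.2, 5.1, 5.5, -6.3, -4.1, 7.9, 2.1
Mean of differences = 0.2556
Numerator Σ(Δz_t−Δz̄)(Δz_{t+1}−Δz̄) = -5.3453
Denominator Σ(Δz_t−Δz̄)² = 257.6822
r_1(Δz) = -5.3453 / 257.6822 = -0.021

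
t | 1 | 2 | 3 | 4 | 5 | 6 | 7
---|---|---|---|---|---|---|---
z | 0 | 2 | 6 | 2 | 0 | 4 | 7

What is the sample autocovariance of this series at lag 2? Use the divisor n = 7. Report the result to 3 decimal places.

Mean z̄ = (0 + 2 + 6 + 2 + 0 + 4 + 7)/7 = 3.0000
Σ_{t=1}^{5}(z_t−z̄)(z_{t+2}−z̄) = -30.0000
γ_2 = -30.0000 / 7 = -4.286

-4.286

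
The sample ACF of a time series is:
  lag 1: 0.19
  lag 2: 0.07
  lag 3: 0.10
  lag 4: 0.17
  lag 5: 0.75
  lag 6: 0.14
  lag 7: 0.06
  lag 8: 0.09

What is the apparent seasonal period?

5

The largest autocorrelation is r_5 = 0.75; the remaining lags stay at or below 0.19.
The dominant spike at lag 5 indicates a seasonal period of 5.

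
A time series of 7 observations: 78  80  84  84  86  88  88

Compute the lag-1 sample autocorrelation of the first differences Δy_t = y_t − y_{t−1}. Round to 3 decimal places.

First differences Δy: 2, 4, 0, 2, 2, 0
Mean of differences = 1.6667
Numerator Σ(Δy_t−Δȳ)(Δy_{t+1}−Δȳ) = -4.1111
Denominator Σ(Δy_t−Δȳ)² = 11.3333
r_1(Δy) = -4.1111 / 11.3333 = -0.363

-0.363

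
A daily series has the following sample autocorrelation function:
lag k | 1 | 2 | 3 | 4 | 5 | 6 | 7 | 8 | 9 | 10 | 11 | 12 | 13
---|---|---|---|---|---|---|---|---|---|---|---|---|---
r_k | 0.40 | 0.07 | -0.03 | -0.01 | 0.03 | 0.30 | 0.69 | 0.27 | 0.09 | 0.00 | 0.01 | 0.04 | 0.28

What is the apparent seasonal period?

The largest autocorrelation is r_7 = 0.69; the remaining lags stay at or below 0.40. The elevated value at lag 1 (0.40), dropping to 0.07 at lag 2, reflects decaying short-term dependence rather than seasonality.
The dominant spike at lag 7 indicates a seasonal period of 7.

7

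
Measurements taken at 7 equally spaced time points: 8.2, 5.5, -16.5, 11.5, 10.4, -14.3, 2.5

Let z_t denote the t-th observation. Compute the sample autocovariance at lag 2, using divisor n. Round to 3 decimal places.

-55.701

Mean z̄ = (8.2 + 5.5 − 16.5 + 11.5 + 10.4 − 14.3 + 2.5)/7 = 1.0429
Σ_{t=1}^{5}(z_t−z̄)(z_{t+2}−z̄) = -389.9065
γ_2 = -389.9065 / 7 = -55.701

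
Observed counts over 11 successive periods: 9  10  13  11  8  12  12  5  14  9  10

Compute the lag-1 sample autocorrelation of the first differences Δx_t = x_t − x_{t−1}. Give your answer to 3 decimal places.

First differences Δx: 1, 3, -2, -3, 4, 0, -7, 9, -5, 1
Mean of differences = 0.1000
Numerator Σ(Δx_t−Δx̄)(Δx_{t+1}−Δx̄) = -121.9100
Denominator Σ(Δx_t−Δx̄)² = 194.9000
r_1(Δx) = -121.9100 / 194.9000 = -0.626

-0.626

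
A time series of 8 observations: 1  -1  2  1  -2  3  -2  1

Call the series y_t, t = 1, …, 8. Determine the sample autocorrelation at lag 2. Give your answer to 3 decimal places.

Mean ȳ = (1 − 1 + 2 + 1 − 2 + 3 − 2 + 1)/8 = 0.3750
Deviations from mean: 0.6250, -1.3750, 1.6250, 0.6250, -2.3750, 2.6250, -2.3750, 0.6250
Σ(y_t−ȳ)(y_{t+2}−ȳ) = (1.0156) + (-0.8594) + (-3.8594) + (1.6406) + (5.6406) + (1.6406) = 5.2188
Denominator Σ(y_t−ȳ)² = 23.8750
r_2 = 5.2188 / 23.8750 = 0.219

0.219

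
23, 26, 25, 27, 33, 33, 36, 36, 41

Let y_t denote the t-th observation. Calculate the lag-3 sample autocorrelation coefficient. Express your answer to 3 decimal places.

0.067

Mean ȳ = (23 + 26 + 25 + 27 + 33 + 33 + 36 + 36 + 41)/9 = 31.1111
Numerator Σ_{t=1}^{6}(y_t−ȳ)(y_{t+3}−ȳ) = 19.9630
Denominator Σ(y_t−ȳ)² = 298.8889
r_3 = 19.9630 / 298.8889 = 0.067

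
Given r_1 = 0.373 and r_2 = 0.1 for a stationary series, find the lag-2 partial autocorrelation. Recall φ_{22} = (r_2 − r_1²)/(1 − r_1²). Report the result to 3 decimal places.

-0.045

φ_{22} = (r_2 − r_1²) / (1 − r_1²)
r_1² = (0.373)² = 0.139129
Numerator = 0.1 − 0.1391 = -0.0391; denominator = 1 − 0.1391 = 0.8609
φ_{22} = -0.0391 / 0.8609 = -0.045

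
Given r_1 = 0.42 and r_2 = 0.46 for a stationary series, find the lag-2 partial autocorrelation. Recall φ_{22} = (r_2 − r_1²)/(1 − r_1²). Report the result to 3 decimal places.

0.344

φ_{22} = (r_2 − r_1²) / (1 − r_1²)
r_1² = (0.42)² = 0.1764
Numerator = 0.46 − 0.1764 = 0.2836; denominator = 1 − 0.1764 = 0.8236
φ_{22} = 0.2836 / 0.8236 = 0.344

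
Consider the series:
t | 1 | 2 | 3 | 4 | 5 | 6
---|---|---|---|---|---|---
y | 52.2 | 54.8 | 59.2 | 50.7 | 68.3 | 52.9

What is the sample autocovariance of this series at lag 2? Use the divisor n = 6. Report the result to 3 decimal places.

Mean ȳ = (52.2 + 54.8 + 59.2 + 50.7 + 68.3 + 52.9)/6 = 56.3500
Σ_{t=1}^{4}(y_t−ȳ)(y_{t+2}−ȳ) = 50.4800
γ_2 = 50.4800 / 6 = 8.413

8.413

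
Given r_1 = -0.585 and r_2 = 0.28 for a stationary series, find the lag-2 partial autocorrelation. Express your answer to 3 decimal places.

φ_{22} = (r_2 − r_1²) / (1 − r_1²)
r_1² = (-0.585)² = 0.342225
Numerator = 0.28 − 0.3422 = -0.0622; denominator = 1 − 0.3422 = 0.6578
φ_{22} = -0.0622 / 0.6578 = -0.095

-0.095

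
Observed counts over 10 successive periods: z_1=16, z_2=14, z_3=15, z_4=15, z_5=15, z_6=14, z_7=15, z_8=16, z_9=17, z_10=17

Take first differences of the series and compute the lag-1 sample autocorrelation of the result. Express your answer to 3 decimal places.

-0.151

First differences Δz: -2, 1, 0, 0, -1, 1, 1, 1, 0
Mean of differences = 0.1111
Numerator Σ(Δz_t−Δz̄)(Δz_{t+1}−Δz̄) = -1.3457
Denominator Σ(Δz_t−Δz̄)² = 8.8889
r_1(Δz) = -1.3457 / 8.8889 = -0.151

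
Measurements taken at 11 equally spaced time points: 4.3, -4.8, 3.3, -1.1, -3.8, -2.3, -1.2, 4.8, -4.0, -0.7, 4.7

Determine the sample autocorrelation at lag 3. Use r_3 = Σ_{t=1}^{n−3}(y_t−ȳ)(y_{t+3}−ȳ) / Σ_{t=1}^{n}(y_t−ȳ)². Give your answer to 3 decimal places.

0.156

Mean ȳ = (4.3 − 4.8 + 3.3 − 1.1 − 3.8 − 2.3 − 1.2 + 4.8 − 4.0 − 0.7 + 4.7)/11 = -0.0727
Numerator Σ_{t=1}^{8}(y_t−ȳ)(y_{t+3}−ȳ) = 21.3223
Denominator Σ(y_t−ȳ)² = 136.3618
r_3 = 21.3223 / 136.3618 = 0.156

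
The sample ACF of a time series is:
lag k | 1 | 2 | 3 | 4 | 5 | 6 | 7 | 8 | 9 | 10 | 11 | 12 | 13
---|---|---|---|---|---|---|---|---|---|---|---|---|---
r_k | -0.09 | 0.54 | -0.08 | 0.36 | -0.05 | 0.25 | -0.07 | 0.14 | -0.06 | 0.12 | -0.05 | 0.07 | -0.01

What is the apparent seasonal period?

2

The largest autocorrelation is r_2 = 0.54, with weaker echoes at lags 4 (0.36) and 6 (0.25); the remaining lags stay at or below 0.14.
The dominant spike at lag 2 indicates a seasonal period of 2.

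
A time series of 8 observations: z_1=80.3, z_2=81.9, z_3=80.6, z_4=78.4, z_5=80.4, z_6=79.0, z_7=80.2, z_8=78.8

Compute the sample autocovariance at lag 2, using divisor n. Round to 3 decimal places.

Mean z̄ = (80.3 + 81.9 + 80.6 + 78.4 + 80.4 + 79.0 + 80.2 + 78.8)/8 = 79.9500
Σ_{t=1}^{6}(z_t−z̄)(z_{t+2}−z̄) = 0.1750
γ_2 = 0.1750 / 8 = 0.022

0.022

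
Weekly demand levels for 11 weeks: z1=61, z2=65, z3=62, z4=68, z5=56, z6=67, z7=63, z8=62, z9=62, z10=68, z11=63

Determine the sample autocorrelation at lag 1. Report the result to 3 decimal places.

-0.645

Mean z̄ = (61 + 65 + 62 + 68 + 56 + 67 + 63 + 62 + 62 + 68 + 63)/11 = 63.3636
Numerator Σ_{t=1}^{10}(z_t−z̄)(z_{t+1}−z̄) = -80.3140
Denominator Σ(z_t−z̄)² = 124.5455
r_1 = -80.3140 / 124.5455 = -0.645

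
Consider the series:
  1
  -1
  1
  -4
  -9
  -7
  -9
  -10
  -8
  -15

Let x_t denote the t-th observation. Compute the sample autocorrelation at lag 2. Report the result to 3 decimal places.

0.368

Mean x̄ = (1 − 1 + 1 − 4 − 9 − 7 − 9 − 10 − 8 − 15)/10 = -6.1000
Numerator Σ_{t=1}^{8}(x_t−x̄)(x_{t+2}−x̄) = 90.7800
Denominator Σ(x_t−x̄)² = 246.9000
r_2 = 90.7800 / 246.9000 = 0.368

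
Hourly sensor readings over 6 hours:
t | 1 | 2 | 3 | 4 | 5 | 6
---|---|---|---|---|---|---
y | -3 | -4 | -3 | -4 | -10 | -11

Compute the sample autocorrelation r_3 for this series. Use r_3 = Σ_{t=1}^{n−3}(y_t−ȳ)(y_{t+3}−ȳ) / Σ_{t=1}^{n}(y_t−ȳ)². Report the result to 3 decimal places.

Mean ȳ = (-3 − 4 − 3 − 4 − 10 − 11)/6 = -5.8333
Deviations from mean: 2.8333, 1.8333, 2.8333, 1.8333, -4.1667, -5.1667
Numerator Σ_{t=1}^{3}(y_t−ȳ)(y_{t+3}−ȳ) = -17.0833
Denominator Σ(y_t−ȳ)² = 66.8333
r_3 = -17.0833 / 66.8333 = -0.256

-0.256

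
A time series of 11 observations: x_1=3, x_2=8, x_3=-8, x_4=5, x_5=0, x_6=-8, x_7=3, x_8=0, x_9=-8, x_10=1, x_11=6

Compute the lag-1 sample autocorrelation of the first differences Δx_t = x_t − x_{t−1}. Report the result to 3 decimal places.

First differences Δx: 5, -16, 13, -5, -8, 11, -3, -8, 9, 5
Mean of differences = 0.3000
Numerator Σ(Δx_t−Δx̄)(Δx_{t+1}−Δx̄) = -434.9900
Denominator Σ(Δx_t−Δx̄)² = 838.1000
r_1(Δx) = -434.9900 / 838.1000 = -0.519

-0.519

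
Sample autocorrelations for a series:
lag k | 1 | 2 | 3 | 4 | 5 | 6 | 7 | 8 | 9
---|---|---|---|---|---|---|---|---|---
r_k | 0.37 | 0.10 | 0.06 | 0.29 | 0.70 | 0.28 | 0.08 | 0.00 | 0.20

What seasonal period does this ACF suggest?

The largest autocorrelation is r_5 = 0.70; the remaining lags stay at or below 0.37. The elevated value at lag 1 (0.37), dropping to 0.10 at lag 2, reflects decaying short-term dependence rather than seasonality.
The dominant spike at lag 5 indicates a seasonal period of 5.

5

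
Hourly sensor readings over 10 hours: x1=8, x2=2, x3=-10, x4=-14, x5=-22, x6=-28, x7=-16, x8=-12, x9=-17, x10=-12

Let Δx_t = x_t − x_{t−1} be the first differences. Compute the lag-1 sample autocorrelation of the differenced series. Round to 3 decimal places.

0.182

First differences Δx: -6, -12, -4, -8, -6, 12, 4, -5, 5
Mean of differences = -2.2222
Numerator Σ(Δx_t−Δx̄)(Δx_{t+1}−Δx̄) = 83.8395
Denominator Σ(Δx_t−Δx̄)² = 461.5556
r_1(Δx) = 83.8395 / 461.5556 = 0.182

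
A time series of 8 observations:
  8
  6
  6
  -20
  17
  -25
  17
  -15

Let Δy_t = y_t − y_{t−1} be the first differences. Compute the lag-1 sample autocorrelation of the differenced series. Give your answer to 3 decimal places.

-0.858

First differences Δy: -2, 0, -26, 37, -42, 42, -32
Mean of differences = -3.2857
Numerator Σ(Δy_t−Δȳ)(Δy_{t+1}−Δȳ) = -5598.6531
Denominator Σ(Δy_t−Δȳ)² = 6525.4286
r_1(Δy) = -5598.6531 / 6525.4286 = -0.858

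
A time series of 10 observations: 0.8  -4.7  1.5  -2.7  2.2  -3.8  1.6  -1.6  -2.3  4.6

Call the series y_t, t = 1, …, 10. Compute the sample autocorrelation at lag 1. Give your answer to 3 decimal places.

Mean ȳ = (0.8 − 4.7 + 1.5 − 2.7 + 2.2 − 3.8 + 1.6 − 1.6 − 2.3 + 4.6)/10 = -0.4400
Numerator Σ_{t=1}^{9}(y_t−ȳ)(y_{t+1}−ȳ) = -49.2056
Denominator Σ(y_t−ȳ)² = 81.1840
r_1 = -49.2056 / 81.1840 = -0.606

-0.606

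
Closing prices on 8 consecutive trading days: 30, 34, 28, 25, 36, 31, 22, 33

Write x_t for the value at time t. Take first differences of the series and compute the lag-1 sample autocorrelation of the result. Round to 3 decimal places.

First differences Δx: 4, -6, -3, 11, -5, -9, 11
Mean of differences = 0.4286
Numerator Σ(Δx_t−Δx̄)(Δx_{t+1}−Δx̄) = -143.0408
Denominator Σ(Δx_t−Δx̄)² = 407.7143
r_1(Δx) = -143.0408 / 407.7143 = -0.351

-0.351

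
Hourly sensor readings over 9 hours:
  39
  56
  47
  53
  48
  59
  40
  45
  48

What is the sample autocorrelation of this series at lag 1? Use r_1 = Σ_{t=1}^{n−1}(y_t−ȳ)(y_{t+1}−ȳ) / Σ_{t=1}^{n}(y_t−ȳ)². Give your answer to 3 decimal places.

-0.421

Mean ȳ = (39 + 56 + 47 + 53 + 48 + 59 + 40 + 45 + 48)/9 = 48.3333
Numerator Σ_{t=1}^{8}(y_t−ȳ)(y_{t+1}−ȳ) = -153.1111
Denominator Σ(y_t−ȳ)² = 364.0000
r_1 = -153.1111 / 364.0000 = -0.421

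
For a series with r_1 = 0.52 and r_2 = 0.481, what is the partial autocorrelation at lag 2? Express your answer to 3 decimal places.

0.289

φ_{22} = (r_2 − r_1²) / (1 − r_1²)
r_1² = (0.52)² = 0.2704
Numerator = 0.481 − 0.2704 = 0.2106; denominator = 1 − 0.2704 = 0.7296
φ_{22} = 0.2106 / 0.7296 = 0.289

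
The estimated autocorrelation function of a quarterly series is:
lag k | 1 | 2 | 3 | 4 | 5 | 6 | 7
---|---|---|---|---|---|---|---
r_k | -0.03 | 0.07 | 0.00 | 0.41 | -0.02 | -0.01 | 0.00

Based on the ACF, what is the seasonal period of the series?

The largest autocorrelation is r_4 = 0.41; the remaining lags stay at or below 0.07.
The dominant spike at lag 4 indicates a seasonal period of 4.

4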